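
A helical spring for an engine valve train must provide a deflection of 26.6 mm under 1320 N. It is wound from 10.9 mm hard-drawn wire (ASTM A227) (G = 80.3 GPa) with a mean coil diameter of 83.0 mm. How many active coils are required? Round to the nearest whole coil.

5

Required rate k = F/δ = 1320/26.6 = 49.624 N/mm
N_a = Gd⁴/(8D³k) = (80.3×10³ × 10.9⁴)/(8 × 83.0³ × 49.624)
    = 1.1335e+09 / 2.26995e+08 = 4.993 → 5 coils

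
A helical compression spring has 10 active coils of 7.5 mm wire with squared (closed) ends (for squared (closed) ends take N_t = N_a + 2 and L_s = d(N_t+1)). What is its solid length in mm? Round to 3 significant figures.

97.5 mm

squared (closed) ends: N_t = N_a + 2 = 10 + 2 = 12
L_s = d·(N_t+1) = 7.5 × 13 = 97.5 mm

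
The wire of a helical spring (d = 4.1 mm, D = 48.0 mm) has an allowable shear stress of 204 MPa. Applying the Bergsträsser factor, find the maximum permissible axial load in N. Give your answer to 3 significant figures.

103 N

C = D/d = 48.0/4.1 = 11.7073
K_B = (4C+2)/(4C−3) = 48.829/43.829 = 1.1141
τ_max = K·8FD/(πd³) → F_max = τ_allow·πd³/(8DK)
F_max = 204·π·4.1³/(8·48.0·1.1141) = 44170/427.81 = 103.25 N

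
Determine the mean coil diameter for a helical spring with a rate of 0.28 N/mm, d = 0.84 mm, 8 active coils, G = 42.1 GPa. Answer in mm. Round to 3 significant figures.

D = (Gd⁴/(8N_a·k))^(1/3) = (42.1×10³·0.84⁴/(8·8·0.28))^(1/3)
  = (1169.66)^(1/3) = 10.5363 mm

10.5 mm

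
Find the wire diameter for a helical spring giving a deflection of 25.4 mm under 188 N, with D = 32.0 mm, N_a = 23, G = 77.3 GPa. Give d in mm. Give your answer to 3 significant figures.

4.90 mm

Required rate k = F/δ = 188/25.4 = 7.4016 N/mm
d = (8D³N_a·k / G)^(1/4) = (8·32.0³·23·7.4016 / (77.3×10³))^0.25
  = (577.31)^0.25 = 4.9018 mm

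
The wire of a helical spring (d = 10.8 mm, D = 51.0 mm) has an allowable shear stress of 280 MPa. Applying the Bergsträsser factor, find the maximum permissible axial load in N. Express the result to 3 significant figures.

2070 N

C = D/d = 51.0/10.8 = 4.7222
K_B = (4C+2)/(4C−3) = 20.889/15.889 = 1.3147
τ_max = K·8FD/(πd³) → F_max = τ_allow·πd³/(8DK)
F_max = 280·π·10.8³/(8·51.0·1.3147) = 1.1081e+06/536.39 = 2065.8 N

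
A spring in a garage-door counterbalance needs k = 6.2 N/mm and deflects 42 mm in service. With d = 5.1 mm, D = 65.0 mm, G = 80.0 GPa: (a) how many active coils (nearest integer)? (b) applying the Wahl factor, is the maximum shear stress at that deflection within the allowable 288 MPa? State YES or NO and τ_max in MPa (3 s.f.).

(a) 4 coils; (b) NO, τ_max = 359 MPa

N_a = Gd⁴/(8D³k) = (80.0×10³)(5.1⁴)/(8·65.0³·6.2) = 3.973 → N_a = 4
Actual rate k = Gd⁴/(8D³·4) = 6.1586 N/mm
Working load F = kδ = 6.1586·42 = 258.66 N
C = 65.0/5.1 = 12.7451; K_W = (4C−1)/(4C−4)+0.615/C = 1.1121
τ_max = K_W·8FD/(πd³) = 1.1121·322.75 = 358.94 MPa
τ_max > 288 MPa → exceeds allowable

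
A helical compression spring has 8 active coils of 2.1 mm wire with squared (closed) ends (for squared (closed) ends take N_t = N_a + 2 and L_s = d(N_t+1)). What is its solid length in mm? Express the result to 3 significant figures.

23.1 mm

squared (closed) ends: N_t = N_a + 2 = 8 + 2 = 10
L_s = d·(N_t+1) = 2.1 × 11 = 23.1 mm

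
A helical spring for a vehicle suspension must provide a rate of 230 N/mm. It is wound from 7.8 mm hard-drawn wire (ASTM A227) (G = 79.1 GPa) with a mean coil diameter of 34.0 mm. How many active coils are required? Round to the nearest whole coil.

4

N_a = Gd⁴/(8D³k) = (79.1×10³ × 7.8⁴)/(8 × 34.0³ × 230)
    = 2.92789e+08 / 7.23194e+07 = 4.049 → 4 coils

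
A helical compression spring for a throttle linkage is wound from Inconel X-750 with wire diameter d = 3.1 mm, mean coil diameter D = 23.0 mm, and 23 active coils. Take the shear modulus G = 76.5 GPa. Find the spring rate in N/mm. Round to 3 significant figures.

k = Gd⁴/(8D³N_a) = (76.5×10³ × 3.1⁴) / (8 × 23.0³ × 23)
  = 7.06494e+06 / 2.23873e+06 = 3.1558 N/mm

3.16 N/mm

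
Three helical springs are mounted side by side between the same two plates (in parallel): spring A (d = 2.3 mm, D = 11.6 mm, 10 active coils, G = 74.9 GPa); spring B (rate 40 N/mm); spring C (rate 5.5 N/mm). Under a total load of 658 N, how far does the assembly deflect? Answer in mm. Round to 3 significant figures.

10.6 mm

k_A = Gd⁴/(8D³N_a) = (74.9×10³)(2.3⁴)/(8·11.6³·10) = 16.785 N/mm
Parallel: k_eq = 16.785 + 40 + 5.5 = 62.285 N/mm
δ = F/k_eq = 658/62.285 = 10.564 mm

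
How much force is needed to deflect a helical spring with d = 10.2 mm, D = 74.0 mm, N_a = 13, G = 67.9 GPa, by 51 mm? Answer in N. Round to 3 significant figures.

889 N

k = Gd⁴/(8D³N_a) = (67.9×10³)(10.2⁴)/(8·74.0³·13) = 17.44 N/mm
F = k·δ = 17.44 × 51 = 889.43 N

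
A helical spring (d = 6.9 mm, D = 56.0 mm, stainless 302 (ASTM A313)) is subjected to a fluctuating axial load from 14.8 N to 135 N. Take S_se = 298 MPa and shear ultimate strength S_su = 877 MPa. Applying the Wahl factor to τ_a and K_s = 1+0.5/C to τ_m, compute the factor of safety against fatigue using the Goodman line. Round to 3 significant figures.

7.00

C = D/d = 56.0/6.9 = 8.1159; K_W = (4C−1)/(4C−4)+0.615/C = 1.1812; K_s = 1+0.5/C = 1.0616
F_a = (F_max−F_min)/2 = 60.1 N; F_m = (F_max+F_min)/2 = 74.9 N
τ_a = K_W·8F_aD/(πd³) = 1.1812 × 26.089 = 30.815 MPa
τ_m = K_s·8F_mD/(πd³) = 1.0616 × 32.513 = 34.516 MPa
Goodman: 1/n_f = τ_a/S_se + τ_m/S_su = 30.815/298 + 34.516/877 = 0.10341 + 0.03936 = 0.14277
n_f = 1/0.14277 = 7.005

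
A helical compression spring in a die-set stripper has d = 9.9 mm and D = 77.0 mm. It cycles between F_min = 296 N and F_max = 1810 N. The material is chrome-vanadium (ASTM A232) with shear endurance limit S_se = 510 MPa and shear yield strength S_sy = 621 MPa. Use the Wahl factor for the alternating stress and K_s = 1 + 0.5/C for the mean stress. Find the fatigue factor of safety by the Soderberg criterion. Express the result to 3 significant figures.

1.39

C = D/d = 77.0/9.9 = 7.7778; K_W = (4C−1)/(4C−4)+0.615/C = 1.1897; K_s = 1+0.5/C = 1.0643
F_a = (F_max−F_min)/2 = 757 N; F_m = (F_max+F_min)/2 = 1053 N
τ_a = K_W·8F_aD/(πd³) = 1.1897 × 152.98 = 182 MPa
τ_m = K_s·8F_mD/(πd³) = 1.0643 × 212.79 = 226.47 MPa
Soderberg: 1/n_f = τ_a/S_se + τ_m/S_sy = 182/510 + 226.47/621 = 0.35686 + 0.36469 = 0.72155
n_f = 1/0.72155 = 1.386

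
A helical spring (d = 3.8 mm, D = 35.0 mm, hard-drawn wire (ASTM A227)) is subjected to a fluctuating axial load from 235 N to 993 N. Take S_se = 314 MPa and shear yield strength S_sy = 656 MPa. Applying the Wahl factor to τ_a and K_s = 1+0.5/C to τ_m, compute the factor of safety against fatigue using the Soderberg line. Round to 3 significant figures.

C = D/d = 35.0/3.8 = 9.2105; K_W = (4C−1)/(4C−4)+0.615/C = 1.1581; K_s = 1+0.5/C = 1.0543
F_a = (F_max−F_min)/2 = 379 N; F_m = (F_max+F_min)/2 = 614 N
τ_a = K_W·8F_aD/(πd³) = 1.1581 × 615.6 = 712.93 MPa
τ_m = K_s·8F_mD/(πd³) = 1.0543 × 997.3 = 1051.4 MPa
Soderberg: 1/n_f = τ_a/S_se + τ_m/S_sy = 712.93/314 + 1051.4/656 = 2.27049 + 1.60280 = 3.8733
n_f = 1/3.8733 = 0.2582

0.258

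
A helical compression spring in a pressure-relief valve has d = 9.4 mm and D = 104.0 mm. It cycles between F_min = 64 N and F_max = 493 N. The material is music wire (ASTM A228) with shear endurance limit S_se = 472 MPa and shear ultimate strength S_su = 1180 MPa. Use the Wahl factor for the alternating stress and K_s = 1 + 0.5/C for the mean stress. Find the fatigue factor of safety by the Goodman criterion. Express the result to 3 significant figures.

C = D/d = 104.0/9.4 = 11.0638; K_W = (4C−1)/(4C−4)+0.615/C = 1.1301; K_s = 1+0.5/C = 1.0452
F_a = (F_max−F_min)/2 = 214.5 N; F_m = (F_max+F_min)/2 = 278.5 N
τ_a = K_W·8F_aD/(πd³) = 1.1301 × 68.394 = 77.293 MPa
τ_m = K_s·8F_mD/(πd³) = 1.0452 × 88.8 = 92.814 MPa
Goodman: 1/n_f = τ_a/S_se + τ_m/S_su = 77.293/472 + 92.814/1180 = 0.16376 + 0.07866 = 0.24241
n_f = 1/0.24241 = 4.125

4.13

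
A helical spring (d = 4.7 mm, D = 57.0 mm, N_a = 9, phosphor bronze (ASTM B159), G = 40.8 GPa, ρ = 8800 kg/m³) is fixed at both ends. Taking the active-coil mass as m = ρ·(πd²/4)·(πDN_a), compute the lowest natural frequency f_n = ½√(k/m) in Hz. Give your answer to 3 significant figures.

k = Gd⁴/(8D³N_a) = (40.8×10³)(4.7⁴)/(8·57.0³·9) = 1.4931 N/mm = 1493.1 N/m
Wire length L = πDN_a = π·57.0·9 = 1611.6 mm
m = ρ·(πd²/4)·L = 8800 × 17.349×10⁻⁶ m² × 1.6116 m = 0.24606 kg
f_n = ½√(k/m) = 0.5·√(1493.1/0.24606) = 0.5·√(6068.2) = 38.949 Hz

38.9 Hz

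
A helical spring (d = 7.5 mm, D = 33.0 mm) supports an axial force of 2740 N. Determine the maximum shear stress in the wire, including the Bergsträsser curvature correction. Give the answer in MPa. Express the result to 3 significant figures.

733 MPa

Spring index C = D/d = 33.0/7.5 = 4.4000
K_B = (4C+2)/(4C−3) = 19.600/14.600 = 1.3425
τ₀ = 8FD/(πd³) = 8·2740·33.0/(π·7.5³) = 723360/1325.4 = 545.78 MPa
τ_max = K·τ₀ = 1.3425 × 545.78 = 732.7 MPa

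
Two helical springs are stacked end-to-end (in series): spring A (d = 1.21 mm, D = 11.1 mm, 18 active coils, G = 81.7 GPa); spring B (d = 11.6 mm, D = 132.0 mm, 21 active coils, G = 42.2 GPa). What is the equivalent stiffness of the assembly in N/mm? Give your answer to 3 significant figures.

k_A = Gd⁴/(8D³N_a) = (81.7×10³)(1.21⁴)/(8·11.1³·18) = 0.88927 N/mm
k_B = Gd⁴/(8D³N_a) = (42.2×10³)(11.6⁴)/(8·132.0³·21) = 1.9775 N/mm
Series: 1/k_eq = 1/0.88927 + 1/1.9775 = 1.6302; k_eq = 0.61342 N/mm

0.613 N/mm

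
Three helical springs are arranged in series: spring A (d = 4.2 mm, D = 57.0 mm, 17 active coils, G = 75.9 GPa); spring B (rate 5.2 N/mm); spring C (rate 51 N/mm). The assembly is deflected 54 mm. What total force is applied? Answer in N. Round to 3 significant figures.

42.2 N

k_A = Gd⁴/(8D³N_a) = (75.9×10³)(4.2⁴)/(8·57.0³·17) = 0.93772 N/mm
Series: 1/k_eq = 1/0.93772 + 1/5.2 + 1/51 = 1.2783; k_eq = 0.78227 N/mm
F = k_eq·δ = 0.78227·54 = 42.243 N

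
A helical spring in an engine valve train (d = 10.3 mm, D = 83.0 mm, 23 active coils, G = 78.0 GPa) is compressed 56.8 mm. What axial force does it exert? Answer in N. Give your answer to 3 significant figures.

474 N

k = Gd⁴/(8D³N_a) = (78.0×10³)(10.3⁴)/(8·83.0³·23) = 8.3443 N/mm
F = k·δ = 8.3443 × 56.8 = 473.96 N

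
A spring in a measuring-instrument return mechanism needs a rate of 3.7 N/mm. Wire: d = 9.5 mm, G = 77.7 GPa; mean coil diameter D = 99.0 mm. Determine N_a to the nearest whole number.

22

N_a = Gd⁴/(8D³k) = (77.7×10³ × 9.5⁴)/(8 × 99.0³ × 3.7)
    = 6.32871e+08 / 2.87209e+07 = 22.04 → 22 coils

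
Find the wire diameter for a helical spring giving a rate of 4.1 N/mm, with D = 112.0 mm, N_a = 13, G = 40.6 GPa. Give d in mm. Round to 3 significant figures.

d = (8D³N_a·k / G)^(1/4) = (8·112.0³·13·4.1 / (40.6×10³))^0.25
  = (14755)^0.25 = 11.0214 mm

11.0 mm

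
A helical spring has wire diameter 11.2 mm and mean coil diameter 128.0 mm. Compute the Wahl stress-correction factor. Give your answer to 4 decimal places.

C = D/d = 128.0/11.2 = 11.4286
K_W = (4C−1)/(4C−4) + 0.615/C = 44.714/41.714 + 0.0538 = 1.1257

1.1257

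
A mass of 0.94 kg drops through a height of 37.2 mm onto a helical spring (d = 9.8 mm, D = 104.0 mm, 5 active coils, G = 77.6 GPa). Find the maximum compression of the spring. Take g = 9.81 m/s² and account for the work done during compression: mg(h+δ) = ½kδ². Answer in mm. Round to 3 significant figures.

7.17 mm

k = Gd⁴/(8D³N_a) = (77.6×10³)(9.8⁴)/(8·104.0³·5) = 15.908 N/mm
W = mg = 0.94 × 9.81 = 9.2214 N
½kδ² − Wδ − Wh = 0 → δ = (W + √(W² + 2kWh))/k
δ = (9.2214 + √(85.034 + 10913.8))/15.908 = (9.2214 + 104.88)/15.908 = 7.1724 mm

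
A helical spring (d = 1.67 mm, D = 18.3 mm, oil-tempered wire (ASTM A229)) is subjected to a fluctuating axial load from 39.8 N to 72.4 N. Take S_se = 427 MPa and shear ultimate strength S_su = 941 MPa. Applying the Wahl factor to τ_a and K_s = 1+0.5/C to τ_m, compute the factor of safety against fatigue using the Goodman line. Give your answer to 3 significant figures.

0.947

C = D/d = 18.3/1.67 = 10.9581; K_W = (4C−1)/(4C−4)+0.615/C = 1.1314; K_s = 1+0.5/C = 1.0456
F_a = (F_max−F_min)/2 = 16.3 N; F_m = (F_max+F_min)/2 = 56.1 N
τ_a = K_W·8F_aD/(πd³) = 1.1314 × 163.09 = 184.53 MPa
τ_m = K_s·8F_mD/(πd³) = 1.0456 × 561.31 = 586.92 MPa
Goodman: 1/n_f = τ_a/S_se + τ_m/S_su = 184.53/427 + 586.92/941 = 0.43215 + 0.62372 = 1.0559
n_f = 1/1.0559 = 0.9471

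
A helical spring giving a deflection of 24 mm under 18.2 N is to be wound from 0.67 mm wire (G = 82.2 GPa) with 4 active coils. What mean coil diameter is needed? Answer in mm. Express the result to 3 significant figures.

8.80 mm

Required rate k = F/δ = 18.2/24 = 0.75833 N/mm
D = (Gd⁴/(8N_a·k))^(1/3) = (82.2×10³·0.67⁴/(8·4·0.75833))^(1/3)
  = (682.592)^(1/3) = 8.8048 mm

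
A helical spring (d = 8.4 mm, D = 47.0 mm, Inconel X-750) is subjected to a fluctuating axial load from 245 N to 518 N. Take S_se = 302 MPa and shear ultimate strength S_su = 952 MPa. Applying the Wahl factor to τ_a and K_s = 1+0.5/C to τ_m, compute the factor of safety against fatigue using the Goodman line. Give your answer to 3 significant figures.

4.89

C = D/d = 47.0/8.4 = 5.5952; K_W = (4C−1)/(4C−4)+0.615/C = 1.2731; K_s = 1+0.5/C = 1.0894
F_a = (F_max−F_min)/2 = 136.5 N; F_m = (F_max+F_min)/2 = 381.5 N
τ_a = K_W·8F_aD/(πd³) = 1.2731 × 27.563 = 35.092 MPa
τ_m = K_s·8F_mD/(πd³) = 1.0894 × 77.036 = 83.92 MPa
Goodman: 1/n_f = τ_a/S_se + τ_m/S_su = 35.092/302 + 83.92/952 = 0.11620 + 0.08815 = 0.20435
n_f = 1/0.20435 = 4.894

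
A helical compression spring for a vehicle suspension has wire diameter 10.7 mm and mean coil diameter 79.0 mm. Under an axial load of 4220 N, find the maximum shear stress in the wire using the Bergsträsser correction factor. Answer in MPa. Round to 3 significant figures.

Spring index C = D/d = 79.0/10.7 = 7.3832
K_B = (4C+2)/(4C−3) = 31.533/26.533 = 1.1884
τ₀ = 8FD/(πd³) = 8·4220·79.0/(π·10.7³) = 2.66704e+06/3848.6 = 692.99 MPa
τ_max = K·τ₀ = 1.1884 × 692.99 = 823.58 MPa

824 MPa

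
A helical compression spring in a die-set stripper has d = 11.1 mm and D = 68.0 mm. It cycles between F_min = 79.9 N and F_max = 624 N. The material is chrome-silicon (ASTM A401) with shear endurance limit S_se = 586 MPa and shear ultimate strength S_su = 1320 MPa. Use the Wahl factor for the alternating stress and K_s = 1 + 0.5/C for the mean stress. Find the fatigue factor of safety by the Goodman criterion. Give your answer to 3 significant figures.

C = D/d = 68.0/11.1 = 6.1261; K_W = (4C−1)/(4C−4)+0.615/C = 1.2467; K_s = 1+0.5/C = 1.0816
F_a = (F_max−F_min)/2 = 272.05 N; F_m = (F_max+F_min)/2 = 351.95 N
τ_a = K_W·8F_aD/(πd³) = 1.2467 × 34.445 = 42.943 MPa
τ_m = K_s·8F_mD/(πd³) = 1.0816 × 44.562 = 48.199 MPa
Goodman: 1/n_f = τ_a/S_se + τ_m/S_su = 42.943/586 + 48.199/1320 = 0.07328 + 0.03651 = 0.1098
n_f = 1/0.1098 = 9.108

9.11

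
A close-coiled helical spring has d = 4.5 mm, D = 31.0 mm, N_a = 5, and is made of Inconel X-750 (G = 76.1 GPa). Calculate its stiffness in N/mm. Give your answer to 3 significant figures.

26.2 N/mm

k = Gd⁴/(8D³N_a) = (76.1×10³ × 4.5⁴) / (8 × 31.0³ × 5)
  = 3.12058e+07 / 1.19164e+06 = 26.187 N/mm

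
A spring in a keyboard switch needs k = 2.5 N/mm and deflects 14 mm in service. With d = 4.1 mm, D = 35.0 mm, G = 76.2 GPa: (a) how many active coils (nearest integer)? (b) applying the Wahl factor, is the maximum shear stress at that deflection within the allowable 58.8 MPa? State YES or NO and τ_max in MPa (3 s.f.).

(a) 25 coils; (b) YES, τ_max = 53.3 MPa

N_a = Gd⁴/(8D³k) = (76.2×10³)(4.1⁴)/(8·35.0³·2.5) = 25.11 → N_a = 25
Actual rate k = Gd⁴/(8D³·25) = 2.5111 N/mm
Working load F = kδ = 2.5111·14 = 35.155 N
C = 35.0/4.1 = 8.5366; K_W = (4C−1)/(4C−4)+0.615/C = 1.1716
τ_max = K_W·8FD/(πd³) = 1.1716·45.461 = 53.26 MPa
τ_max ≤ 58.8 MPa → acceptable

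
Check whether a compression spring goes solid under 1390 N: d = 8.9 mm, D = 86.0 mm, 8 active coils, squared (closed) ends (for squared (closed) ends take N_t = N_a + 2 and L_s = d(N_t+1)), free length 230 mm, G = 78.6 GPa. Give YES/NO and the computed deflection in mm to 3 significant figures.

k = Gd⁴/(8D³N_a) = (78.6×10³)(8.9⁴)/(8·86.0³·8) = 12.115 N/mm
N_t = 10; L_s = 8.9·11 = 97.9 mm; δ_solid = L₀ − L_s = 230 − 97.9 = 132.1 mm
δ = F/k = 1390/12.115 = 114.74 mm
δ < δ_solid → spring does not go solid

NO, δ = 115 mm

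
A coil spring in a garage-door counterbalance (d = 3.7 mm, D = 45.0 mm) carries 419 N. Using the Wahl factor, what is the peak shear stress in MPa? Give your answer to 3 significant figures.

Spring index C = D/d = 45.0/3.7 = 12.1622
K_W = (4C−1)/(4C−4) + 0.615/C = 47.649/44.649 + 0.0506 = 1.1178
τ₀ = 8FD/(πd³) = 8·419·45.0/(π·3.7³) = 150840/159.13 = 947.9 MPa
τ_max = K·τ₀ = 1.1178 × 947.9 = 1059.5 MPa

1060 MPa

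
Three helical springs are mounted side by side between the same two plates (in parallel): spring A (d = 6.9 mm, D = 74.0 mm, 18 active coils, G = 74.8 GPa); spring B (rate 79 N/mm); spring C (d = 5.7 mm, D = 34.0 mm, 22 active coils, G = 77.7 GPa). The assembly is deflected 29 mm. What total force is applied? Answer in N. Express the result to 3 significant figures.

2720 N

k_A = Gd⁴/(8D³N_a) = (74.8×10³)(6.9⁴)/(8·74.0³·18) = 2.9056 N/mm
k_C = Gd⁴/(8D³N_a) = (77.7×10³)(5.7⁴)/(8·34.0³·22) = 11.857 N/mm
Parallel: k_eq = 2.9056 + 79 + 11.857 = 93.763 N/mm
F = k_eq·δ = 93.763·29 = 2719.1 N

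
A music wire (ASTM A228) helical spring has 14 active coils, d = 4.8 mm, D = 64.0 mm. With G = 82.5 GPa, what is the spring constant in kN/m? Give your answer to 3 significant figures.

1.49 kN/m

k = Gd⁴/(8D³N_a) = (82.5×10³ × 4.8⁴) / (8 × 64.0³ × 14)
  = 4.37944e+07 / 2.93601e+07 = 1.4916 N/mm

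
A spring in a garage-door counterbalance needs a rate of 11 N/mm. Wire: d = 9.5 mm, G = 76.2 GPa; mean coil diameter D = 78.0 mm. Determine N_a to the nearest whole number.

15

N_a = Gd⁴/(8D³k) = (76.2×10³ × 9.5⁴)/(8 × 78.0³ × 11)
    = 6.20654e+08 / 4.17606e+07 = 14.86 → 15 coils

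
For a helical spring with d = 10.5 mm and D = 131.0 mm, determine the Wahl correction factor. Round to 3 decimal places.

1.115

C = D/d = 131.0/10.5 = 12.4762
K_W = (4C−1)/(4C−4) + 0.615/C = 48.905/45.905 + 0.0493 = 1.1146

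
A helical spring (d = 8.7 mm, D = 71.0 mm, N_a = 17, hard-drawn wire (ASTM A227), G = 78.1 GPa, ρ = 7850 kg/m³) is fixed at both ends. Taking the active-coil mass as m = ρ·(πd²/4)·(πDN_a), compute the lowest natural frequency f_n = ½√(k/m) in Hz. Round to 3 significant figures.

36.0 Hz

k = Gd⁴/(8D³N_a) = (78.1×10³)(8.7⁴)/(8·71.0³·17) = 9.1921 N/mm = 9192.1 N/m
Wire length L = πDN_a = π·71.0·17 = 3791.9 mm
m = ρ·(πd²/4)·L = 7850 × 59.447×10⁻⁶ m² × 3.7919 m = 1.7695 kg
f_n = ½√(k/m) = 0.5·√(9192.1/1.7695) = 0.5·√(5194.7) = 36.037 Hz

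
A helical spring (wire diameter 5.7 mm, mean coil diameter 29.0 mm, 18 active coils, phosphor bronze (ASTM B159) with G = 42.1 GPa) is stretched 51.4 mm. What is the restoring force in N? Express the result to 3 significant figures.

650 N

k = Gd⁴/(8D³N_a) = (42.1×10³)(5.7⁴)/(8·29.0³·18) = 12.654 N/mm
F = k·δ = 12.654 × 51.4 = 650.41 N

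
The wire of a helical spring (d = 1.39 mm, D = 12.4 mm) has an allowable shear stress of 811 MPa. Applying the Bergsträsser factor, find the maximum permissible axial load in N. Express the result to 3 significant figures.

59.8 N

C = D/d = 12.4/1.39 = 8.9209
K_B = (4C+2)/(4C−3) = 37.683/32.683 = 1.1530
τ_max = K·8FD/(πd³) → F_max = τ_allow·πd³/(8DK)
F_max = 811·π·1.39³/(8·12.4·1.1530) = 6842.5/114.38 = 59.825 N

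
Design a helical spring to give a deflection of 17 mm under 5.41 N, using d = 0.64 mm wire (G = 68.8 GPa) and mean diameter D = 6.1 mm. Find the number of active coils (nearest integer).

20

Required rate k = F/δ = 5.41/17 = 0.31824 N/mm
N_a = Gd⁴/(8D³k) = (68.8×10³ × 0.64⁴)/(8 × 6.1³ × 0.31824)
    = 11542.7 / 577.867 = 19.97 → 20 coils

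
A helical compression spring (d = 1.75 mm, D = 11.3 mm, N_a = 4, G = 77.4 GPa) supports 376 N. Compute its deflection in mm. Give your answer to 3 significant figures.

23.9 mm

k = Gd⁴/(8D³N_a) = (77.4×10³)(1.75⁴)/(8·11.3³·4) = 15.722 N/mm
δ = F/k = 376 / 15.722 = 23.916 mm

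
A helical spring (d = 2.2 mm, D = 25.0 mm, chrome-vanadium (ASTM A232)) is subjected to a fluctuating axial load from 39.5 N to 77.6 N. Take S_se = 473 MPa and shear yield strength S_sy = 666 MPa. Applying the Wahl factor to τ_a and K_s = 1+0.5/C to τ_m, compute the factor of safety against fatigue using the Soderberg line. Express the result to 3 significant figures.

C = D/d = 25.0/2.2 = 11.3636; K_W = (4C−1)/(4C−4)+0.615/C = 1.1265; K_s = 1+0.5/C = 1.0440
F_a = (F_max−F_min)/2 = 19.05 N; F_m = (F_max+F_min)/2 = 58.55 N
τ_a = K_W·8F_aD/(πd³) = 1.1265 × 113.9 = 128.3 MPa
τ_m = K_s·8F_mD/(πd³) = 1.0440 × 350.06 = 365.46 MPa
Soderberg: 1/n_f = τ_a/S_se + τ_m/S_sy = 128.3/473 + 365.46/666 = 0.27125 + 0.54874 = 0.81999
n_f = 1/0.81999 = 1.22

1.22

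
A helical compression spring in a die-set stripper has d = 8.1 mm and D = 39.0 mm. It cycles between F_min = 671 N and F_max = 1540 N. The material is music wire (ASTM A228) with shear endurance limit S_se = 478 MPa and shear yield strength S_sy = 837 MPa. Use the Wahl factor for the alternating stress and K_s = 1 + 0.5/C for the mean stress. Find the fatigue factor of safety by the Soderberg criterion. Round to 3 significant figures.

C = D/d = 39.0/8.1 = 4.8148; K_W = (4C−1)/(4C−4)+0.615/C = 1.3243; K_s = 1+0.5/C = 1.1038
F_a = (F_max−F_min)/2 = 434.5 N; F_m = (F_max+F_min)/2 = 1105.5 N
τ_a = K_W·8F_aD/(πd³) = 1.3243 × 81.197 = 107.53 MPa
τ_m = K_s·8F_mD/(πd³) = 1.1038 × 206.59 = 228.04 MPa
Soderberg: 1/n_f = τ_a/S_se + τ_m/S_sy = 107.53/478 + 228.04/837 = 0.22496 + 0.27245 = 0.49741
n_f = 1/0.49741 = 2.01

2.01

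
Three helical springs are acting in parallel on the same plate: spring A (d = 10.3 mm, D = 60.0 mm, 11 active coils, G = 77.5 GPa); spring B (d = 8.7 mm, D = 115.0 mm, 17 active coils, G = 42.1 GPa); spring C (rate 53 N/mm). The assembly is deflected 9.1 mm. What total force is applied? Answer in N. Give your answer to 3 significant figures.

911 N

k_A = Gd⁴/(8D³N_a) = (77.5×10³)(10.3⁴)/(8·60.0³·11) = 45.89 N/mm
k_B = Gd⁴/(8D³N_a) = (42.1×10³)(8.7⁴)/(8·115.0³·17) = 1.1661 N/mm
Parallel: k_eq = 45.89 + 1.1661 + 53 = 100.06 N/mm
F = k_eq·δ = 100.06·9.1 = 910.51 N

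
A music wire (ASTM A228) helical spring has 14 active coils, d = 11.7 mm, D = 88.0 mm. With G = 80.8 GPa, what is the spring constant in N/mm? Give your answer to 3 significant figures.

19.8 N/mm

k = Gd⁴/(8D³N_a) = (80.8×10³ × 11.7⁴) / (8 × 88.0³ × 14)
  = 1.5141e+09 / 7.63249e+07 = 19.838 N/mm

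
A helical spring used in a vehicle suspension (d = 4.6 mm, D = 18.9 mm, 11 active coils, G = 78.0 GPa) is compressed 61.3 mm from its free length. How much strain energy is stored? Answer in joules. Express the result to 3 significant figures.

110 J

k = Gd⁴/(8D³N_a) = (78.0×10³)(4.6⁴)/(8·18.9³·11) = 58.784 N/mm
U = ½kδ² = 0.5 × 58.784 × 61.3² = 1.1045e+05 N·mm = 110.45 J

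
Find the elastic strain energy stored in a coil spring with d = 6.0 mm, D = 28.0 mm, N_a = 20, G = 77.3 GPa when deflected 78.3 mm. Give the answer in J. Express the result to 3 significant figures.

k = Gd⁴/(8D³N_a) = (77.3×10³)(6.0⁴)/(8·28.0³·20) = 28.523 N/mm
U = ½kδ² = 0.5 × 28.523 × 78.3² = 87435 N·mm = 87.435 J

87.4 J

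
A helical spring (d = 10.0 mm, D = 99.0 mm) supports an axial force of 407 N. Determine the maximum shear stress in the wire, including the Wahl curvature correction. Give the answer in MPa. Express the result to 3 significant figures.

118 MPa

Spring index C = D/d = 99.0/10.0 = 9.9000
K_W = (4C−1)/(4C−4) + 0.615/C = 38.600/35.600 + 0.0621 = 1.1464
τ₀ = 8FD/(πd³) = 8·407·99.0/(π·10.0³) = 322344/3141.6 = 102.61 MPa
τ_max = K·τ₀ = 1.1464 × 102.61 = 117.63 MPa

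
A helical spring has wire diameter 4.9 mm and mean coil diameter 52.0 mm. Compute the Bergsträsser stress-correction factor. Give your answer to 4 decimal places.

C = D/d = 52.0/4.9 = 10.6122
K_B = (4C+2)/(4C−3) = 44.449/39.449 = 1.1267

1.1267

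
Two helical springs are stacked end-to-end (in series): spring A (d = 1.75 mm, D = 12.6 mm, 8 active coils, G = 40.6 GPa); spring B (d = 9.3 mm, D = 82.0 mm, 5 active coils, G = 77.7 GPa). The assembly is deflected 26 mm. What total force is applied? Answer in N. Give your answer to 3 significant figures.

k_A = Gd⁴/(8D³N_a) = (40.6×10³)(1.75⁴)/(8·12.6³·8) = 2.9743 N/mm
k_B = Gd⁴/(8D³N_a) = (77.7×10³)(9.3⁴)/(8·82.0³·5) = 26.354 N/mm
Series: 1/k_eq = 1/2.9743 + 1/26.354 = 0.37416; k_eq = 2.6727 N/mm
F = k_eq·δ = 2.6727·26 = 69.49 N

69.5 N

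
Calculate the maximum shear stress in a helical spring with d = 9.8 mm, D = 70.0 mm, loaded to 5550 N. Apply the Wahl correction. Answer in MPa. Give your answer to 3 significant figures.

Spring index C = D/d = 70.0/9.8 = 7.1429
K_W = (4C−1)/(4C−4) + 0.615/C = 27.571/24.571 + 0.0861 = 1.2082
τ₀ = 8FD/(πd³) = 8·5550·70.0/(π·9.8³) = 3.108e+06/2956.8 = 1051.1 MPa
τ_max = K·τ₀ = 1.2082 × 1051.1 = 1270 MPa

1270 MPa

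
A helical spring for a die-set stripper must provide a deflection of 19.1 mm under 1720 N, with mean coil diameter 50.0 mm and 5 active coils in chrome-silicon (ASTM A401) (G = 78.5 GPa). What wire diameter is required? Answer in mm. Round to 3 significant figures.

Required rate k = F/δ = 1720/19.1 = 90.052 N/mm
d = (8D³N_a·k / G)^(1/4) = (8·50.0³·5·90.052 / (78.5×10³))^0.25
  = (5735.8)^0.25 = 8.7026 mm

8.70 mm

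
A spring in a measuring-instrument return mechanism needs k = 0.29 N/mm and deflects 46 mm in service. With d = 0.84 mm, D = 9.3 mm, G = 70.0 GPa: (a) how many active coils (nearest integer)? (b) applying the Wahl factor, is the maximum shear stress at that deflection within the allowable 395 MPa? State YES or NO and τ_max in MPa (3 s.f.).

(a) 19 coils; (b) NO, τ_max = 592 MPa

N_a = Gd⁴/(8D³k) = (70.0×10³)(0.84⁴)/(8·9.3³·0.29) = 18.68 → N_a = 19
Actual rate k = Gd⁴/(8D³·19) = 0.28505 N/mm
Working load F = kδ = 0.28505·46 = 13.112 N
C = 9.3/0.84 = 11.0714; K_W = (4C−1)/(4C−4)+0.615/C = 1.1300
τ_max = K_W·8FD/(πd³) = 1.1300·523.92 = 592.04 MPa
τ_max > 395 MPa → exceeds allowable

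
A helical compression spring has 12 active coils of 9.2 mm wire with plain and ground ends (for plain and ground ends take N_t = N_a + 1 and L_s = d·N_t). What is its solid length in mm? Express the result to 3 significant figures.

plain and ground ends: N_t = N_a + 1 = 12 + 1 = 13
L_s = d·N_t = 9.2 × 13 = 119.6 mm

120 mm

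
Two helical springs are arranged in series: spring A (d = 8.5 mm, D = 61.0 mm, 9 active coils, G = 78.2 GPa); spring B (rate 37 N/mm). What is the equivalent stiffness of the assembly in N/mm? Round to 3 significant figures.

k_A = Gd⁴/(8D³N_a) = (78.2×10³)(8.5⁴)/(8·61.0³·9) = 24.978 N/mm
Series: 1/k_eq = 1/24.978 + 1/37 = 0.067062; k_eq = 14.912 N/mm

14.9 N/mm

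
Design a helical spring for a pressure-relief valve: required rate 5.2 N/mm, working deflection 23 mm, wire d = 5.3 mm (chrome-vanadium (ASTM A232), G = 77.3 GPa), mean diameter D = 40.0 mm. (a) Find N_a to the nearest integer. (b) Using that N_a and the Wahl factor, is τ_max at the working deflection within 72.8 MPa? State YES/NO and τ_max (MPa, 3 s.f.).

(a) 23 coils; (b) NO, τ_max = 97.5 MPa

N_a = Gd⁴/(8D³k) = (77.3×10³)(5.3⁴)/(8·40.0³·5.2) = 22.91 → N_a = 23
Actual rate k = Gd⁴/(8D³·23) = 5.1795 N/mm
Working load F = kδ = 5.1795·23 = 119.13 N
C = 40.0/5.3 = 7.5472; K_W = (4C−1)/(4C−4)+0.615/C = 1.1960
τ_max = K_W·8FD/(πd³) = 1.1960·81.505 = 97.484 MPa
τ_max > 72.8 MPa → exceeds allowable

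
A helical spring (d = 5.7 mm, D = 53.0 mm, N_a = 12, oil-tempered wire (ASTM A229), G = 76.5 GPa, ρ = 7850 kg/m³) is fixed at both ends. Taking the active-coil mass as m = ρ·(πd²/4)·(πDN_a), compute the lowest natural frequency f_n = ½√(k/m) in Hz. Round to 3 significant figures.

k = Gd⁴/(8D³N_a) = (76.5×10³)(5.7⁴)/(8·53.0³·12) = 5.6502 N/mm = 5650.2 N/m
Wire length L = πDN_a = π·53.0·12 = 1998.1 mm
m = ρ·(πd²/4)·L = 7850 × 25.518×10⁻⁶ m² × 1.9981 m = 0.40024 kg
f_n = ½√(k/m) = 0.5·√(5650.2/0.40024) = 0.5·√(14117) = 59.408 Hz

59.4 Hz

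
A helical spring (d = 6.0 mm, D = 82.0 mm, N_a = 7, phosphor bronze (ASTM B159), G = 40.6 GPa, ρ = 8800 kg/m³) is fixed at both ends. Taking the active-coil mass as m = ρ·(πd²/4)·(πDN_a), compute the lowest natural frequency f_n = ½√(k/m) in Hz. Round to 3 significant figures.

k = Gd⁴/(8D³N_a) = (40.6×10³)(6.0⁴)/(8·82.0³·7) = 1.7041 N/mm = 1704.1 N/m
Wire length L = πDN_a = π·82.0·7 = 1803.3 mm
m = ρ·(πd²/4)·L = 8800 × 28.274×10⁻⁶ m² × 1.8033 m = 0.44868 kg
f_n = ½√(k/m) = 0.5·√(1704.1/0.44868) = 0.5·√(3798.1) = 30.814 Hz

30.8 Hz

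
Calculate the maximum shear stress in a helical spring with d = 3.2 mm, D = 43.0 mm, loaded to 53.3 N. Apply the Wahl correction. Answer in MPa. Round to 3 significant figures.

197 MPa

Spring index C = D/d = 43.0/3.2 = 13.4375
K_W = (4C−1)/(4C−4) + 0.615/C = 52.750/49.750 + 0.0458 = 1.1061
τ₀ = 8FD/(πd³) = 8·53.3·43.0/(π·3.2³) = 18335.2/102.94 = 178.11 MPa
τ_max = K·τ₀ = 1.1061 × 178.11 = 197 MPa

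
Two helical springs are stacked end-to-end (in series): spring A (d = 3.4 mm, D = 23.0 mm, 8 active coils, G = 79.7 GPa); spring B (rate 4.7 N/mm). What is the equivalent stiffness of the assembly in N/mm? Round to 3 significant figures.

k_A = Gd⁴/(8D³N_a) = (79.7×10³)(3.4⁴)/(8·23.0³·8) = 13.678 N/mm
Series: 1/k_eq = 1/13.678 + 1/4.7 = 0.28588; k_eq = 3.498 N/mm

3.50 N/mm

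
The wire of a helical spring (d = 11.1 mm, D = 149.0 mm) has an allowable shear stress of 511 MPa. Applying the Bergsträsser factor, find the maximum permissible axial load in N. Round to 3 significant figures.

1680 N

C = D/d = 149.0/11.1 = 13.4234
K_B = (4C+2)/(4C−3) = 55.694/50.694 = 1.0986
τ_max = K·8FD/(πd³) → F_max = τ_allow·πd³/(8DK)
F_max = 511·π·11.1³/(8·149.0·1.0986) = 2.1955e+06/1309.6 = 1676.5 N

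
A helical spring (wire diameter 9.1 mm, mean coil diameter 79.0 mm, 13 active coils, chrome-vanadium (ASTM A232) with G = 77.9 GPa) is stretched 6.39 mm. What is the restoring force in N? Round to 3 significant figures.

k = Gd⁴/(8D³N_a) = (77.9×10³)(9.1⁴)/(8·79.0³·13) = 10.418 N/mm
F = k·δ = 10.418 × 6.39 = 66.572 N

66.6 N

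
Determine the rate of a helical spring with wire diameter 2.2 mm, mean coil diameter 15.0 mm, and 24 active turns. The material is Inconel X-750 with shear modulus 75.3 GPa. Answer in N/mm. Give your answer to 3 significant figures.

k = Gd⁴/(8D³N_a) = (75.3×10³ × 2.2⁴) / (8 × 15.0³ × 24)
  = 1.76395e+06 / 648000 = 2.7221 N/mm

2.72 N/mm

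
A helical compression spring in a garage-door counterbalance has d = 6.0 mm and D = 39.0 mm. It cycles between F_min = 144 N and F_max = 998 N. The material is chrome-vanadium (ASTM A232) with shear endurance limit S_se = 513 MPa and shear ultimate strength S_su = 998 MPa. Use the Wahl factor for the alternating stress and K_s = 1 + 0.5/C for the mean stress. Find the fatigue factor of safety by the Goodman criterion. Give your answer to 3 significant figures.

C = D/d = 39.0/6.0 = 6.5000; K_W = (4C−1)/(4C−4)+0.615/C = 1.2310; K_s = 1+0.5/C = 1.0769
F_a = (F_max−F_min)/2 = 427 N; F_m = (F_max+F_min)/2 = 571 N
τ_a = K_W·8F_aD/(πd³) = 1.2310 × 196.33 = 241.67 MPa
τ_m = K_s·8F_mD/(πd³) = 1.0769 × 262.53 = 282.73 MPa
Goodman: 1/n_f = τ_a/S_se + τ_m/S_su = 241.67/513 + 282.73/998 = 0.47110 + 0.28330 = 0.7544
n_f = 1/0.7544 = 1.326

1.33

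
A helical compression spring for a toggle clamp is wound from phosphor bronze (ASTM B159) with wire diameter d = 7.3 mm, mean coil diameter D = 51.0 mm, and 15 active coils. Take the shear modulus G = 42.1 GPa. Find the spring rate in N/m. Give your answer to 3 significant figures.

k = Gd⁴/(8D³N_a) = (42.1×10³ × 7.3⁴) / (8 × 51.0³ × 15)
  = 1.19557e+08 / 1.59181e+07 = 7.5107 N/mm = 7510.7 N/m

7510 N/m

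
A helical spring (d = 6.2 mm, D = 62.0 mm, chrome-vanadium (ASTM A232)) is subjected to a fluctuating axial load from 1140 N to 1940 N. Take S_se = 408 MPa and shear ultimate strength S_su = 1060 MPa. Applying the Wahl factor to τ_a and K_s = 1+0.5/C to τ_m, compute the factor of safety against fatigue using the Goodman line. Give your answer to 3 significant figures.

0.570

C = D/d = 62.0/6.2 = 10.0000; K_W = (4C−1)/(4C−4)+0.615/C = 1.1448; K_s = 1+0.5/C = 1.0500
F_a = (F_max−F_min)/2 = 400 N; F_m = (F_max+F_min)/2 = 1540 N
τ_a = K_W·8F_aD/(πd³) = 1.1448 × 264.98 = 303.36 MPa
τ_m = K_s·8F_mD/(πd³) = 1.0500 × 1020.2 = 1071.2 MPa
Goodman: 1/n_f = τ_a/S_se + τ_m/S_su = 303.36/408 + 1071.2/1060 = 0.74353 + 1.01056 = 1.7541
n_f = 1/1.7541 = 0.5701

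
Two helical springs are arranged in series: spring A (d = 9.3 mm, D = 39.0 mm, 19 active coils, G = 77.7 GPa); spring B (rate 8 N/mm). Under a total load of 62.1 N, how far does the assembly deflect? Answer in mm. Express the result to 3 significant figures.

k_A = Gd⁴/(8D³N_a) = (77.7×10³)(9.3⁴)/(8·39.0³·19) = 64.464 N/mm
Series: 1/k_eq = 1/64.464 + 1/8 = 0.14051; k_eq = 7.1168 N/mm
δ = F/k_eq = 62.1/7.1168 = 8.7258 mm

8.73 mm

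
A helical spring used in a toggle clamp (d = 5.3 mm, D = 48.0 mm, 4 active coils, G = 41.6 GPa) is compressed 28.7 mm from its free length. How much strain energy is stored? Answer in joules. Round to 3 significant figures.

k = Gd⁴/(8D³N_a) = (41.6×10³)(5.3⁴)/(8·48.0³·4) = 9.2752 N/mm
U = ½kδ² = 0.5 × 9.2752 × 28.7² = 3819.9 N·mm = 3.8199 J

3.82 J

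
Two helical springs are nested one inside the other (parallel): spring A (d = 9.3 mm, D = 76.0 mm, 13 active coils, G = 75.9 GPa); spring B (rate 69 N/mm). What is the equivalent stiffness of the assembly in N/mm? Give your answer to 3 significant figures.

81.4 N/mm

k_A = Gd⁴/(8D³N_a) = (75.9×10³)(9.3⁴)/(8·76.0³·13) = 12.437 N/mm
Parallel: k_eq = 12.437 + 69 = 81.437 N/mm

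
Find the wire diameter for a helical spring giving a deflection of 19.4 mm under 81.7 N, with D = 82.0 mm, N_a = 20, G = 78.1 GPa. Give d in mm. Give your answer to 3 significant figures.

8.30 mm

Required rate k = F/δ = 81.7/19.4 = 4.2113 N/mm
d = (8D³N_a·k / G)^(1/4) = (8·82.0³·20·4.2113 / (78.1×10³))^0.25
  = (4757)^0.25 = 8.3049 mm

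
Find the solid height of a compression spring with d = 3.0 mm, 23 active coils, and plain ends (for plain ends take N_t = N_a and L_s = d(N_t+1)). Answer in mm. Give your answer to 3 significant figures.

72.0 mm

plain ends: N_t = N_a = 23
L_s = d·(N_t+1) = 3.0 × 24 = 72 mm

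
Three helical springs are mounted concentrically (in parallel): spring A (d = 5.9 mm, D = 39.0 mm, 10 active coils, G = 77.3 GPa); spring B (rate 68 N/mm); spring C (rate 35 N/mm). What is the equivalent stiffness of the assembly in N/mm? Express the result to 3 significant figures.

123 N/mm

k_A = Gd⁴/(8D³N_a) = (77.3×10³)(5.9⁴)/(8·39.0³·10) = 19.738 N/mm
Parallel: k_eq = 19.738 + 68 + 35 = 122.74 N/mm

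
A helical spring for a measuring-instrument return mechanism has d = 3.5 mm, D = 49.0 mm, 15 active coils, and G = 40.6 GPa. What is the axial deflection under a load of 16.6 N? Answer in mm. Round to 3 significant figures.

k = Gd⁴/(8D³N_a) = (40.6×10³)(3.5⁴)/(8·49.0³·15) = 0.43155 N/mm
δ = F/k = 16.6 / 0.43155 = 38.466 mm

38.5 mm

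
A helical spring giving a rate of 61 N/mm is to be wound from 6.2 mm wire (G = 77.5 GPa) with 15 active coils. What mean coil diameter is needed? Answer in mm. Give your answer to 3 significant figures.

25.0 mm

D = (Gd⁴/(8N_a·k))^(1/3) = (77.5×10³·6.2⁴/(8·15·61))^(1/3)
  = (15644.3)^(1/3) = 25.0103 mm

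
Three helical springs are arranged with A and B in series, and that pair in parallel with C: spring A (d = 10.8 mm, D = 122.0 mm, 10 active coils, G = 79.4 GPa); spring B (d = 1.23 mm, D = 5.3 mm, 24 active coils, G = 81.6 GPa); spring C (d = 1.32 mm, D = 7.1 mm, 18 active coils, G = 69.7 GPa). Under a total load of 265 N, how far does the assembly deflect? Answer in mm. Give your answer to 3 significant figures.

34.9 mm

k_A = Gd⁴/(8D³N_a) = (79.4×10³)(10.8⁴)/(8·122.0³·10) = 7.4361 N/mm
k_B = Gd⁴/(8D³N_a) = (81.6×10³)(1.23⁴)/(8·5.3³·24) = 6.534 N/mm
k_C = Gd⁴/(8D³N_a) = (69.7×10³)(1.32⁴)/(8·7.1³·18) = 4.1057 N/mm
Springs A,B series: k_AB = 1/(1/7.4361+1/6.534) = 3.478 N/mm; parallel with C: k_eq = 3.478+4.1057 = 7.5837 N/mm
δ = F/k_eq = 265/7.5837 = 34.943 mm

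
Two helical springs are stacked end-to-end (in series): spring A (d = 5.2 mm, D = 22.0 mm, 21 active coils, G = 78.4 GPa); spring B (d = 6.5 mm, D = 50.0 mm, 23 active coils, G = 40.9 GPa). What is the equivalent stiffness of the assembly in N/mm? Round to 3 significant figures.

k_A = Gd⁴/(8D³N_a) = (78.4×10³)(5.2⁴)/(8·22.0³·21) = 32.044 N/mm
k_B = Gd⁴/(8D³N_a) = (40.9×10³)(6.5⁴)/(8·50.0³·23) = 3.1743 N/mm
Series: 1/k_eq = 1/32.044 + 1/3.1743 = 0.34624; k_eq = 2.8882 N/mm

2.89 N/mm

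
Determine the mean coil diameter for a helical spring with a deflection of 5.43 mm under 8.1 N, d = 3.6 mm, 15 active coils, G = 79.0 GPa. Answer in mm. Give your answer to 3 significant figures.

42.0 mm

Required rate k = F/δ = 8.1/5.43 = 1.4917 N/mm
D = (Gd⁴/(8N_a·k))^(1/3) = (79.0×10³·3.6⁴/(8·15·1.4917))^(1/3)
  = (74126)^(1/3) = 42.0072 mm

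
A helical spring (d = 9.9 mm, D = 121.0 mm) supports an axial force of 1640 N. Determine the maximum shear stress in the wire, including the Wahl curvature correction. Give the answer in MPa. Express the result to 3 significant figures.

Spring index C = D/d = 121.0/9.9 = 12.2222
K_W = (4C−1)/(4C−4) + 0.615/C = 47.889/44.889 + 0.0503 = 1.1171
τ₀ = 8FD/(πd³) = 8·1640·121.0/(π·9.9³) = 1.58752e+06/3048.3 = 520.79 MPa
τ_max = K·τ₀ = 1.1171 × 520.79 = 581.8 MPa

582 MPa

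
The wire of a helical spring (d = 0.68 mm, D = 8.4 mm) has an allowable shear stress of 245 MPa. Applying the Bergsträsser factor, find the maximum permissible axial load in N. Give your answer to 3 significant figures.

3.25 N

C = D/d = 8.4/0.68 = 12.3529
K_B = (4C+2)/(4C−3) = 51.412/46.412 = 1.1077
τ_max = K·8FD/(πd³) → F_max = τ_allow·πd³/(8DK)
F_max = 245·π·0.68³/(8·8.4·1.1077) = 242.02/74.44 = 3.2512 N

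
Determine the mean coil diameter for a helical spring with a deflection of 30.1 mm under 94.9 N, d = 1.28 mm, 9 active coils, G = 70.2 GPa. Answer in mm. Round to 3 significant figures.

Required rate k = F/δ = 94.9/30.1 = 3.1528 N/mm
D = (Gd⁴/(8N_a·k))^(1/3) = (70.2×10³·1.28⁴/(8·9·3.1528))^(1/3)
  = (830.127)^(1/3) = 9.3983 mm

9.40 mm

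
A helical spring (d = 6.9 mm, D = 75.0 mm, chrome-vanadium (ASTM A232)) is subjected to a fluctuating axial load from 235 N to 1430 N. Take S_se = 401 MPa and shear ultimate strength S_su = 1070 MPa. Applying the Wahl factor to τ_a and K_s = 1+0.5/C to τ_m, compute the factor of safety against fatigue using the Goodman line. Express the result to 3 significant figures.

C = D/d = 75.0/6.9 = 10.8696; K_W = (4C−1)/(4C−4)+0.615/C = 1.1326; K_s = 1+0.5/C = 1.0460
F_a = (F_max−F_min)/2 = 597.5 N; F_m = (F_max+F_min)/2 = 832.5 N
τ_a = K_W·8F_aD/(πd³) = 1.1326 × 347.37 = 393.42 MPa
τ_m = K_s·8F_mD/(πd³) = 1.0460 × 483.99 = 506.26 MPa
Goodman: 1/n_f = τ_a/S_se + τ_m/S_su = 393.42/401 + 506.26/1070 = 0.98110 + 0.47314 = 1.4542
n_f = 1/1.4542 = 0.6876

0.688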